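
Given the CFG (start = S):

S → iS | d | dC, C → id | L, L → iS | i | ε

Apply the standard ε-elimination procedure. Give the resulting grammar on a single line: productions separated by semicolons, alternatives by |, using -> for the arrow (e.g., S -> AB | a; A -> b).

Nullable set: {C, L}.
S -> dC: C nullable, giving d | dC.
C -> L: L nullable, giving L.
Drop L -> ε.
Unchanged (no nullable symbols): S -> d; S -> iS; C -> id; L -> i; L -> iS.

S -> d | dC | iS; C -> L | id; L -> i | iS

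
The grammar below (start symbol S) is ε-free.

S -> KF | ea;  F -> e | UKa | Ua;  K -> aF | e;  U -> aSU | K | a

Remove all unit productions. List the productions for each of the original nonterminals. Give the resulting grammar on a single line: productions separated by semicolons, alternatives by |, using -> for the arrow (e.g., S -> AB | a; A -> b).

Unit productions: U->K.
Unit pairs (A ⇒* B via units): (U,K).
S: inherits non-unit rules of {S} → KF | ea.
F: inherits non-unit rules of {F} → UKa | Ua | e.
K: inherits non-unit rules of {K} → aF | e.
U: inherits non-unit rules of {K, U} → a | aF | aSU | e.

S -> KF | ea; F -> e | Ua | UKa; K -> e | aF; U -> a | e | aF | aSU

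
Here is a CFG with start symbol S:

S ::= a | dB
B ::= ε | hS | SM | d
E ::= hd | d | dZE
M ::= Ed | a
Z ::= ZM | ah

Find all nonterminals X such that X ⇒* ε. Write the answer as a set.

{B}

Directly nullable (have an ε-rule): {B}.
Not nullable: E, M, S, Z — each has a terminal in every rule's right-hand side or depends on a non-nullable symbol.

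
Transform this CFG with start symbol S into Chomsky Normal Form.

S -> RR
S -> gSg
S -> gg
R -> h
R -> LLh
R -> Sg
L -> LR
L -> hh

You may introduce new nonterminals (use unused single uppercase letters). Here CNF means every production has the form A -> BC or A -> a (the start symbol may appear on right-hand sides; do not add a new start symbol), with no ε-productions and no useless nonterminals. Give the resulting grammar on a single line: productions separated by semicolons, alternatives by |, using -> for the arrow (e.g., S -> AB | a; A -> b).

No ε-productions.
No unit productions to eliminate.
TERM: introduce B -> g, A -> h and substitute in every rule of length ≥2.
BIN: R -> LLA becomes R -> LC, C -> LA; S -> BSB becomes S -> BD, D -> SB.

S -> BB | BD | RR; A -> h; B -> g; C -> LA; D -> SB; L -> AA | LR; R -> h | LC | SB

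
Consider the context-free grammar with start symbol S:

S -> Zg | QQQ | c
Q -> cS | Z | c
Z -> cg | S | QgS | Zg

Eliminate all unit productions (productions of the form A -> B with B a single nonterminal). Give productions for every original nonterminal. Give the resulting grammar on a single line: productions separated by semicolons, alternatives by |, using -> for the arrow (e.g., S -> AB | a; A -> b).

S -> c | Zg | QQQ; Q -> c | Zg | cS | cg | QQQ | QgS; Z -> c | Zg | cg | QQQ | QgS

Unit productions: Q->Z, Z->S.
Unit pairs (A ⇒* B via units): (Q,S), (Q,Z), (Z,S).
S: inherits non-unit rules of {S} → QQQ | Zg | c.
Q: inherits non-unit rules of {Q, S, Z} → QQQ | QgS | Zg | c | cS | cg.
Z: inherits non-unit rules of {S, Z} → QQQ | QgS | Zg | c | cg.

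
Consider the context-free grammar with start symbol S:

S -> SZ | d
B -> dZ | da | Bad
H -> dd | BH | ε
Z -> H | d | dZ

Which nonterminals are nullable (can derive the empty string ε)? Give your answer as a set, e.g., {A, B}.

{H, Z}

Directly nullable (have an ε-rule): {H}.
Z is nullable via Z -> H (every symbol on the right is already known nullable).
Not nullable: B, S — each has a terminal in every rule's right-hand side or depends on a non-nullable symbol.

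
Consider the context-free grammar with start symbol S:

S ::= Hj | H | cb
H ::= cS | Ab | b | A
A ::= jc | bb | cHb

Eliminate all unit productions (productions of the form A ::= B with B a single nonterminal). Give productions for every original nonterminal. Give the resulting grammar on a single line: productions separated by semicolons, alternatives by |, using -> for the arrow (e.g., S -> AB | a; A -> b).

S -> b | Ab | Hj | bb | cS | cb | jc | cHb; A -> bb | jc | cHb; H -> b | Ab | bb | cS | jc | cHb

Unit productions: H->A, S->H.
Unit pairs (A ⇒* B via units): (H,A), (S,A), (S,H).
S: inherits non-unit rules of {A, H, S} → Ab | Hj | b | bb | cHb | cS | cb | jc.
A: inherits non-unit rules of {A} → bb | cHb | jc.
H: inherits non-unit rules of {A, H} → Ab | b | bb | cHb | cS | jc.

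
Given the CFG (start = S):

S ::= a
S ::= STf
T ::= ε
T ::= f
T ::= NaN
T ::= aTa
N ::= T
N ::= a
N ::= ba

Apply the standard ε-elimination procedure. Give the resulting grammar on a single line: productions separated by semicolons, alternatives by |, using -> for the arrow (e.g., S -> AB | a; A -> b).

Nullable set: {N, T}.
S -> STf: T nullable, giving STf | Sf.
N -> T: T nullable, giving T.
Drop T -> ε.
T -> NaN: N, N nullable, giving Na | NaN | a | aN.
T -> aTa: T nullable, giving aTa | aa.
Unchanged (no nullable symbols): S -> a; N -> a; N -> ba; T -> f.

S -> a | Sf | STf; N -> T | a | ba; T -> a | f | Na | aN | aa | NaN | aTa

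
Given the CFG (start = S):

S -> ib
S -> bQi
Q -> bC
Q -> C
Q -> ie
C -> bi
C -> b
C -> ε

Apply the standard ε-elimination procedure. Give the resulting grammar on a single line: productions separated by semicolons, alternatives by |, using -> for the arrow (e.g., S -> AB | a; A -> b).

S -> bi | ib | bQi; C -> b | bi; Q -> C | b | bC | ie

Nullable set: {C, Q}.
S -> bQi: Q nullable, giving bQi | bi.
Drop C -> ε.
Q -> C: C nullable, giving C.
Q -> bC: C nullable, giving b | bC.
Unchanged (no nullable symbols): S -> ib; C -> b; C -> bi; Q -> ie.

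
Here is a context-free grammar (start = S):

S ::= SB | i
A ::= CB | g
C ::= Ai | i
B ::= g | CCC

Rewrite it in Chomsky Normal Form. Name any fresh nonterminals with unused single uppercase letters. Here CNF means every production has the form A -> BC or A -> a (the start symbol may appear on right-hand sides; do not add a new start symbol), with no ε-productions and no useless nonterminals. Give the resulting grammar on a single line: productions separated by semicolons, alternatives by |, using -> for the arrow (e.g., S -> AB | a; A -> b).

No ε-productions.
No unit productions to eliminate.
TERM: introduce D -> i and substitute in every rule of length ≥2.
BIN: B -> CCC becomes B -> CE, E -> CC.

S -> i | SB; A -> g | CB; B -> g | CE; C -> i | AD; D -> i; E -> CC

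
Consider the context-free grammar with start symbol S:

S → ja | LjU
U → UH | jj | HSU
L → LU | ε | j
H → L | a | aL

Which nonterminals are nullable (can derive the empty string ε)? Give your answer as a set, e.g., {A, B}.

Directly nullable (have an ε-rule): {L}.
H is nullable via H -> L (every symbol on the right is already known nullable).
Not nullable: S, U — each has a terminal in every rule's right-hand side or depends on a non-nullable symbol.

{H, L}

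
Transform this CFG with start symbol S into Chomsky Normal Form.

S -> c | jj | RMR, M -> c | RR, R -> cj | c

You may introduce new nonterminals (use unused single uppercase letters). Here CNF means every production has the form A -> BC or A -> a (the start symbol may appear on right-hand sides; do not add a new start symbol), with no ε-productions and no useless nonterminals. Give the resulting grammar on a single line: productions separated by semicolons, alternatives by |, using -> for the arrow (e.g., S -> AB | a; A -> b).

S -> c | BB | RC; A -> c; B -> j; C -> MR; M -> c | RR; R -> c | AB

No ε-productions.
No unit productions to eliminate.
TERM: introduce A -> c, B -> j and substitute in every rule of length ≥2.
BIN: S -> RMR becomes S -> RC, C -> MR.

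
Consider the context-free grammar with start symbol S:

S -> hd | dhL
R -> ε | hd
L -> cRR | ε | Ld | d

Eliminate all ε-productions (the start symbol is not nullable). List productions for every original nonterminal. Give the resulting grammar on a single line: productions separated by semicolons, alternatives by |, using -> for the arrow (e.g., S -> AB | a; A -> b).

S -> dh | hd | dhL; L -> c | d | Ld | cR | cRR; R -> hd

Nullable set: {L, R}.
S -> dhL: L nullable, giving dh | dhL.
Drop L -> ε.
L -> Ld: L nullable, giving Ld | d.
L -> cRR: R, R nullable, giving c | cR | cRR.
Drop R -> ε.
Unchanged (no nullable symbols): S -> hd; L -> d; R -> hd.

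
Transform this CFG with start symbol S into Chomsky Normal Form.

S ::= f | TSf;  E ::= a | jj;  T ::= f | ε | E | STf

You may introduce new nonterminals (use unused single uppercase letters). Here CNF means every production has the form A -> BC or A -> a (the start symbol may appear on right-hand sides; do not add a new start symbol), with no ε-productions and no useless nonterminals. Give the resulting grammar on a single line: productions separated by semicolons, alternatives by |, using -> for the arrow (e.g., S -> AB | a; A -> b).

Nullable: {T}; after ε-elimination: S -> f | Sf | TSf; E -> a | jj; T -> E | f | Sf | STf.
After unit-elimination: S -> f | Sf | TSf; E -> a | jj; T -> a | f | Sf | jj | STf.
TERM: introduce B -> f, A -> j and substitute in every rule of length ≥2.
BIN: S -> TSB becomes S -> TC, C -> SB; T -> STB becomes T -> SD, D -> TB.
Drop unreachable/unproductive: E.

S -> f | SB | TC; A -> j; B -> f; C -> SB; D -> TB; T -> a | f | AA | SB | SD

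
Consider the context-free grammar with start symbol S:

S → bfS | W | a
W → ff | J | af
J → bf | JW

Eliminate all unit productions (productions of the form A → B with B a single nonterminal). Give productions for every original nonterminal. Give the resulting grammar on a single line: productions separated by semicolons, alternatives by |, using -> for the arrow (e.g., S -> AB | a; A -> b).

S -> a | JW | af | bf | ff | bfS; J -> JW | bf; W -> JW | af | bf | ff

Unit productions: S->W, W->J.
Unit pairs (A ⇒* B via units): (S,J), (S,W), (W,J).
S: inherits non-unit rules of {J, S, W} → JW | a | af | bf | bfS | ff.
J: inherits non-unit rules of {J} → JW | bf.
W: inherits non-unit rules of {J, W} → JW | af | bf | ff.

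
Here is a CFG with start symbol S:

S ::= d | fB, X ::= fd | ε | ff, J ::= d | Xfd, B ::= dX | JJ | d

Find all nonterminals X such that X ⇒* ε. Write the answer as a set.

Directly nullable (have an ε-rule): {X}.
Not nullable: B, J, S — each has a terminal in every rule's right-hand side or depends on a non-nullable symbol.

{X}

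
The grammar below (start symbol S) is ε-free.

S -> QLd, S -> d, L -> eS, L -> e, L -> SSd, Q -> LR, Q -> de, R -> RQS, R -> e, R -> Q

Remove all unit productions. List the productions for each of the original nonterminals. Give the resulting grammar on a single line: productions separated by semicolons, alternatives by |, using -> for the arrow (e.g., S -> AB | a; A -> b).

S -> d | QLd; L -> e | eS | SSd; Q -> LR | de; R -> e | LR | de | RQS

Unit productions: R->Q.
Unit pairs (A ⇒* B via units): (R,Q).
S: inherits non-unit rules of {S} → QLd | d.
L: inherits non-unit rules of {L} → SSd | e | eS.
Q: inherits non-unit rules of {Q} → LR | de.
R: inherits non-unit rules of {Q, R} → LR | RQS | de | e.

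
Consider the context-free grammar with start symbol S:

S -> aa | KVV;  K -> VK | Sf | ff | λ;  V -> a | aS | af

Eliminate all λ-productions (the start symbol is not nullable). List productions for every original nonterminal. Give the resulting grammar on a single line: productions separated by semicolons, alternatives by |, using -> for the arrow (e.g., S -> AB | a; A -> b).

Nullable set: {K}.
S -> KVV: K nullable, giving KVV | VV.
Drop K -> λ.
K -> VK: K nullable, giving V | VK.
Unchanged (no nullable symbols): S -> aa; K -> Sf; K -> ff; V -> a; V -> aS; V -> af.

S -> VV | aa | KVV; K -> V | Sf | VK | ff; V -> a | aS | af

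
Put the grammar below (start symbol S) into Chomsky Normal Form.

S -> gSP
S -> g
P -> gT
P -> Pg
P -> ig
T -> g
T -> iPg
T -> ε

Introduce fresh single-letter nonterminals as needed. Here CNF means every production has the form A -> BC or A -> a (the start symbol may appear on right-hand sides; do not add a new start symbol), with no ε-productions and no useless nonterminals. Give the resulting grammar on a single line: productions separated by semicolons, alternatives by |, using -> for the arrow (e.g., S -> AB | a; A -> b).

S -> g | AC; A -> g; B -> i; C -> SP; D -> PA; P -> g | AT | BA | PA; T -> g | BD

Nullable: {T}; after ε-elimination: S -> g | gSP; P -> g | Pg | gT | ig; T -> g | iPg.
No unit productions to eliminate.
TERM: introduce A -> g, B -> i and substitute in every rule of length ≥2.
BIN: S -> ASP becomes S -> AC, C -> SP; T -> BPA becomes T -> BD, D -> PA.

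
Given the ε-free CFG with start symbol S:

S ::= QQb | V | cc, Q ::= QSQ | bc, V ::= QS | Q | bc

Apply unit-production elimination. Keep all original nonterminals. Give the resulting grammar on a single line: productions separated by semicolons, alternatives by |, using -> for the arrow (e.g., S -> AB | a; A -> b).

S -> QS | bc | cc | QQb | QSQ; Q -> bc | QSQ; V -> QS | bc | QSQ

Unit productions: S->V, V->Q.
Unit pairs (A ⇒* B via units): (S,Q), (S,V), (V,Q).
S: inherits non-unit rules of {Q, S, V} → QQb | QS | QSQ | bc | cc.
Q: inherits non-unit rules of {Q} → QSQ | bc.
V: inherits non-unit rules of {Q, V} → QS | QSQ | bc.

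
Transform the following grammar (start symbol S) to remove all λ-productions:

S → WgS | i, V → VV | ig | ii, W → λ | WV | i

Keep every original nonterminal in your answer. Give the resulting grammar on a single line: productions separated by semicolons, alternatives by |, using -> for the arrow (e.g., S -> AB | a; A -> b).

Nullable set: {W}.
S -> WgS: W nullable, giving WgS | gS.
Drop W -> λ.
W -> WV: W nullable, giving V | WV.
Unchanged (no nullable symbols): S -> i; V -> VV; V -> ig; V -> ii; W -> i.

S -> i | gS | WgS; V -> VV | ig | ii; W -> V | i | WV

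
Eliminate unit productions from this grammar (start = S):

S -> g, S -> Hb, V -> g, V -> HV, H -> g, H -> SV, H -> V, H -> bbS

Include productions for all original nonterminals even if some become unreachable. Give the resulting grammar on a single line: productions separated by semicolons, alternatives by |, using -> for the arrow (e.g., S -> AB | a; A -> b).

Unit productions: H->V.
Unit pairs (A ⇒* B via units): (H,V).
S: inherits non-unit rules of {S} → Hb | g.
H: inherits non-unit rules of {H, V} → HV | SV | bbS | g.
V: inherits non-unit rules of {V} → HV | g.

S -> g | Hb; H -> g | HV | SV | bbS; V -> g | HV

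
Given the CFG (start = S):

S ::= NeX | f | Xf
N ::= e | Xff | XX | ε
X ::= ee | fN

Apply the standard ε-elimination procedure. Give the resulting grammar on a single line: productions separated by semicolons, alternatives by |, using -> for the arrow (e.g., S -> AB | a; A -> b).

S -> f | Xf | eX | NeX; N -> e | XX | Xff; X -> f | ee | fN

Nullable set: {N}.
S -> NeX: N nullable, giving NeX | eX.
Drop N -> ε.
X -> fN: N nullable, giving f | fN.
Unchanged (no nullable symbols): S -> Xf; S -> f; N -> XX; N -> Xff; N -> e; X -> ee.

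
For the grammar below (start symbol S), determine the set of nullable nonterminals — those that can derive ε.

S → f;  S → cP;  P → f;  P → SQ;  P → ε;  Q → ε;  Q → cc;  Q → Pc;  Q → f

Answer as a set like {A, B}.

{P, Q}

Directly nullable (have an ε-rule): {P, Q}.
Not nullable: S — each has a terminal in every rule's right-hand side or depends on a non-nullable symbol.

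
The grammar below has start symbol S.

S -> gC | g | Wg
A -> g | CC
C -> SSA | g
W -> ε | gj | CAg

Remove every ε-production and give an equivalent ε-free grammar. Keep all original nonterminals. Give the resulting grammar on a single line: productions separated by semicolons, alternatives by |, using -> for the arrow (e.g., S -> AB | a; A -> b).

Nullable set: {W}.
S -> Wg: W nullable, giving Wg | g.
Drop W -> ε.
Unchanged (no nullable symbols): S -> g; S -> gC; A -> CC; A -> g; C -> SSA; C -> g; W -> CAg; W -> gj.

S -> g | Wg | gC; A -> g | CC; C -> g | SSA; W -> gj | CAg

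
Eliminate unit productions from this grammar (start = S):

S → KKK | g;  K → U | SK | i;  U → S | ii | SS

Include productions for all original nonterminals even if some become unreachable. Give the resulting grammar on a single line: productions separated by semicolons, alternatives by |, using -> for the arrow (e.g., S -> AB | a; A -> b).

S -> g | KKK; K -> g | i | SK | SS | ii | KKK; U -> g | SS | ii | KKK

Unit productions: K->U, U->S.
Unit pairs (A ⇒* B via units): (K,S), (K,U), (U,S).
S: inherits non-unit rules of {S} → KKK | g.
K: inherits non-unit rules of {K, S, U} → KKK | SK | SS | g | i | ii.
U: inherits non-unit rules of {S, U} → KKK | SS | g | ii.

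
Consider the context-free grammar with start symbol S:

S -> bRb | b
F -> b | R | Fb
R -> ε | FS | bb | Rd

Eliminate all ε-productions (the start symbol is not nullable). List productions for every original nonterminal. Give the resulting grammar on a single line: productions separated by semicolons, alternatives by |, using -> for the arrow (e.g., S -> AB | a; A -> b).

Nullable set: {F, R}.
S -> bRb: R nullable, giving bRb | bb.
F -> Fb: F nullable, giving Fb | b.
F -> R: R nullable, giving R.
Drop R -> ε.
R -> FS: F nullable, giving FS | S.
R -> Rd: R nullable, giving Rd | d.
Unchanged (no nullable symbols): S -> b; F -> b; R -> bb.

S -> b | bb | bRb; F -> R | b | Fb; R -> S | d | FS | Rd | bb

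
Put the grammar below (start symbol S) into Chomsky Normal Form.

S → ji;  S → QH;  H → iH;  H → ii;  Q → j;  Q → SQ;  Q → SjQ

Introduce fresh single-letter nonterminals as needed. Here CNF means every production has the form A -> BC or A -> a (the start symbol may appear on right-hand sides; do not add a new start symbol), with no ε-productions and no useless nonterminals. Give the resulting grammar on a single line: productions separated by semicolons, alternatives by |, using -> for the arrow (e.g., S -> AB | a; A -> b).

No ε-productions.
No unit productions to eliminate.
TERM: introduce A -> i, B -> j and substitute in every rule of length ≥2.
BIN: Q -> SBQ becomes Q -> SC, C -> BQ.

S -> BA | QH; A -> i; B -> j; C -> BQ; H -> AA | AH; Q -> j | SC | SQ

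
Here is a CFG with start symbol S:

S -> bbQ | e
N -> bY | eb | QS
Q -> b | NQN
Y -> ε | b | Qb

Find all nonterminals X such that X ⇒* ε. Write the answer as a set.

{Y}

Directly nullable (have an ε-rule): {Y}.
Not nullable: N, Q, S — each has a terminal in every rule's right-hand side or depends on a non-nullable symbol.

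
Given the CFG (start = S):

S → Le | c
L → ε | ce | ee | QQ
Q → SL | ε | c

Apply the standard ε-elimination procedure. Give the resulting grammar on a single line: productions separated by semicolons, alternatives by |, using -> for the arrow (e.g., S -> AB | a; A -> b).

Nullable set: {L, Q}.
S -> Le: L nullable, giving Le | e.
Drop L -> ε.
L -> QQ: Q, Q nullable, giving Q | QQ.
Drop Q -> ε.
Q -> SL: L nullable, giving S | SL.
Unchanged (no nullable symbols): S -> c; L -> ce; L -> ee; Q -> c.

S -> c | e | Le; L -> Q | QQ | ce | ee; Q -> S | c | SL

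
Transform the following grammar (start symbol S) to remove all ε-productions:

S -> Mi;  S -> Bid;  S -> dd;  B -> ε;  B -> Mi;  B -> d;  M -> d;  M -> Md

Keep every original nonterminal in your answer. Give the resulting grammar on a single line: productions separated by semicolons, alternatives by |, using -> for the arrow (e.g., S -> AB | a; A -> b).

S -> Mi | dd | id | Bid; B -> d | Mi; M -> d | Md

Nullable set: {B}.
S -> Bid: B nullable, giving Bid | id.
Drop B -> ε.
Unchanged (no nullable symbols): S -> Mi; S -> dd; B -> Mi; B -> d; M -> Md; M -> d.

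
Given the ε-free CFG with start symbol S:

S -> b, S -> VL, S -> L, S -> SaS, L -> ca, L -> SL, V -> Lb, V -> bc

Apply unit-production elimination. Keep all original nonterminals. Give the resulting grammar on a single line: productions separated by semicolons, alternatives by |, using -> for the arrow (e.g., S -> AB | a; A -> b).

Unit productions: S->L.
Unit pairs (A ⇒* B via units): (S,L).
S: inherits non-unit rules of {L, S} → SL | SaS | VL | b | ca.
L: inherits non-unit rules of {L} → SL | ca.
V: inherits non-unit rules of {V} → Lb | bc.

S -> b | SL | VL | ca | SaS; L -> SL | ca; V -> Lb | bc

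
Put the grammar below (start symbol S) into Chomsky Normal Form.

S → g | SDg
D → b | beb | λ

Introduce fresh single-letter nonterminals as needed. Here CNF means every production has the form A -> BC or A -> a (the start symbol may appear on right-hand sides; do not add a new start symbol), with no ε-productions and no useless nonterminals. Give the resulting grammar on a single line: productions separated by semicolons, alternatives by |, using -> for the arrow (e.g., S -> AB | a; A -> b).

Nullable: {D}; after ε-elimination: S -> g | Sg | SDg; D -> b | beb.
No unit productions to eliminate.
TERM: introduce A -> b, B -> e, C -> g and substitute in every rule of length ≥2.
BIN: D -> ABA becomes D -> AE, E -> BA; S -> SDC becomes S -> SF, F -> DC.

S -> g | SC | SF; A -> b; B -> e; C -> g; D -> b | AE; E -> BA; F -> DC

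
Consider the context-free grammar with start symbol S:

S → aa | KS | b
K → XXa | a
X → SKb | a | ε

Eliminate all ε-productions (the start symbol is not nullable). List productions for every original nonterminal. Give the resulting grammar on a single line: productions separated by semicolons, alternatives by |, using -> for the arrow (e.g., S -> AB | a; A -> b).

Nullable set: {X}.
K -> XXa: X, X nullable, giving XXa | Xa | a.
Drop X -> ε.
Unchanged (no nullable symbols): S -> KS; S -> aa; S -> b; K -> a; X -> SKb; X -> a.

S -> b | KS | aa; K -> a | Xa | XXa; X -> a | SKb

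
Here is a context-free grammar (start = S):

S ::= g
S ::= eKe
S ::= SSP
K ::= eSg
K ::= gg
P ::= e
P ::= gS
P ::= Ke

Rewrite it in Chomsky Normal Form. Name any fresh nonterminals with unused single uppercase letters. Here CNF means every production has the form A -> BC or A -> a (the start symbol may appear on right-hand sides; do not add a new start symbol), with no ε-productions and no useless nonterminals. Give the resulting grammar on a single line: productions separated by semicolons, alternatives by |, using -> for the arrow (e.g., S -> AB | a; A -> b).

No ε-productions.
No unit productions to eliminate.
TERM: introduce A -> e, B -> g and substitute in every rule of length ≥2.
BIN: K -> ASB becomes K -> AC, C -> SB; S -> AKA becomes S -> AD, D -> KA; S -> SSP becomes S -> SE, E -> SP.

S -> g | AD | SE; A -> e; B -> g; C -> SB; D -> KA; E -> SP; K -> AC | BB; P -> e | BS | KA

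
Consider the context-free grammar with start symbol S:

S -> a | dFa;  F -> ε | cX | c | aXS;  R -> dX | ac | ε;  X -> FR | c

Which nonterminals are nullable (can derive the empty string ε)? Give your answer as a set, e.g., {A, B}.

{F, R, X}

Directly nullable (have an ε-rule): {F, R}.
X is nullable via X -> FR (every symbol on the right is already known nullable).
Not nullable: S — each has a terminal in every rule's right-hand side or depends on a non-nullable symbol.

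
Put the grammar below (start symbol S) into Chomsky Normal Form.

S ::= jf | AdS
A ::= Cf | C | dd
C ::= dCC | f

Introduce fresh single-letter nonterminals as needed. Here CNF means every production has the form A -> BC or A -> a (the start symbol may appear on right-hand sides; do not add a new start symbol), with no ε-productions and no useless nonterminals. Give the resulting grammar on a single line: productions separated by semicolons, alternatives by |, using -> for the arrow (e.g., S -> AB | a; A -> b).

No ε-productions.
After unit-elimination: S -> jf | AdS; A -> f | Cf | dd | dCC; C -> f | dCC.
TERM: introduce D -> d, B -> f, E -> j and substitute in every rule of length ≥2.
BIN: A -> DCC becomes A -> DF, F -> CC; C -> DCC becomes C -> DG, G -> CC; S -> ADS becomes S -> AH, H -> DS.

S -> AH | EB; A -> f | CB | DD | DF; B -> f; C -> f | DG; D -> d; E -> j; F -> CC; G -> CC; H -> DS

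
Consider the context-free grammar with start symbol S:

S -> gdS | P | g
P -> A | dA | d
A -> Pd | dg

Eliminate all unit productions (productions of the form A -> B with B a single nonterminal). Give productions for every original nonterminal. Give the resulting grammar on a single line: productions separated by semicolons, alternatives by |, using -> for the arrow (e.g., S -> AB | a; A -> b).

Unit productions: P->A, S->P.
Unit pairs (A ⇒* B via units): (P,A), (S,A), (S,P).
S: inherits non-unit rules of {A, P, S} → Pd | d | dA | dg | g | gdS.
A: inherits non-unit rules of {A} → Pd | dg.
P: inherits non-unit rules of {A, P} → Pd | d | dA | dg.

S -> d | g | Pd | dA | dg | gdS; A -> Pd | dg; P -> d | Pd | dA | dg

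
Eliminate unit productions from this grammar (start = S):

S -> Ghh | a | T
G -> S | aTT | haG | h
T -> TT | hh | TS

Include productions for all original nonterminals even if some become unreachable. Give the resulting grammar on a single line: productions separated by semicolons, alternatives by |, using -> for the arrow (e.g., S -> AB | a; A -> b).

S -> a | TS | TT | hh | Ghh; G -> a | h | TS | TT | hh | Ghh | aTT | haG; T -> TS | TT | hh

Unit productions: G->S, S->T.
Unit pairs (A ⇒* B via units): (G,S), (G,T), (S,T).
S: inherits non-unit rules of {S, T} → Ghh | TS | TT | a | hh.
G: inherits non-unit rules of {G, S, T} → Ghh | TS | TT | a | aTT | h | haG | hh.
T: inherits non-unit rules of {T} → TS | TT | hh.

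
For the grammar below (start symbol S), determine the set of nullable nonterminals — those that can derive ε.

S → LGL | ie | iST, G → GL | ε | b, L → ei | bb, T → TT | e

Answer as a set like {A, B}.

{G}

Directly nullable (have an ε-rule): {G}.
Not nullable: L, S, T — each has a terminal in every rule's right-hand side or depends on a non-nullable symbol.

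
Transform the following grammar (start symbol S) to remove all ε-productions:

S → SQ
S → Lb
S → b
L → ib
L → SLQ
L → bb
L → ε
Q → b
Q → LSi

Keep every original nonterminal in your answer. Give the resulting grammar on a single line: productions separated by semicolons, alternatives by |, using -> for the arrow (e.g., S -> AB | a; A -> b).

S -> b | Lb | SQ; L -> SQ | bb | ib | SLQ; Q -> b | Si | LSi

Nullable set: {L}.
S -> Lb: L nullable, giving Lb | b.
Drop L -> ε.
L -> SLQ: L nullable, giving SLQ | SQ.
Q -> LSi: L nullable, giving LSi | Si.
Unchanged (no nullable symbols): S -> SQ; S -> b; L -> bb; L -> ib; Q -> b.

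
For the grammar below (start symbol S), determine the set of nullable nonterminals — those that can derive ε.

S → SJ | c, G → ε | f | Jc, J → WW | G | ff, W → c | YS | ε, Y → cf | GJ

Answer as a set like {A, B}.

Directly nullable (have an ε-rule): {G, W}.
J is nullable via J -> G (every symbol on the right is already known nullable).
Y is nullable via Y -> GJ (every symbol on the right is already known nullable).
Not nullable: S — each has a terminal in every rule's right-hand side or depends on a non-nullable symbol.

{G, J, W, Y}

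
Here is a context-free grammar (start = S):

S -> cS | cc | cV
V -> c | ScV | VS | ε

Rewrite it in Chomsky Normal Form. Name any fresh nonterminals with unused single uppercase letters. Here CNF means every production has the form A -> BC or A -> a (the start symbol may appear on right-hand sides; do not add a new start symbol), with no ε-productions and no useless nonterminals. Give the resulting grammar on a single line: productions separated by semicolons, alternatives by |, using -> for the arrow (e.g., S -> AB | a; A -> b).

S -> c | AA | AS | AV; A -> c; B -> AV; V -> c | AA | AS | AV | SA | SB | VS

Nullable: {V}; after ε-elimination: S -> c | cS | cV | cc; V -> S | c | Sc | VS | ScV.
After unit-elimination: S -> c | cS | cV | cc; V -> c | Sc | VS | cS | cV | cc | ScV.
TERM: introduce A -> c and substitute in every rule of length ≥2.
BIN: V -> SAV becomes V -> SB, B -> AV.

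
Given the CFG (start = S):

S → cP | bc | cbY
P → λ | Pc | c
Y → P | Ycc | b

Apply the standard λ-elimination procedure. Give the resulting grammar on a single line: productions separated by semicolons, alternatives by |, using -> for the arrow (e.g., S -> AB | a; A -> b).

Nullable set: {P, Y}.
S -> cP: P nullable, giving c | cP.
S -> cbY: Y nullable, giving cb | cbY.
Drop P -> λ.
P -> Pc: P nullable, giving Pc | c.
Y -> P: P nullable, giving P.
Y -> Ycc: Y nullable, giving Ycc | cc.
Unchanged (no nullable symbols): S -> bc; P -> c; Y -> b.

S -> c | bc | cP | cb | cbY; P -> c | Pc; Y -> P | b | cc | Ycc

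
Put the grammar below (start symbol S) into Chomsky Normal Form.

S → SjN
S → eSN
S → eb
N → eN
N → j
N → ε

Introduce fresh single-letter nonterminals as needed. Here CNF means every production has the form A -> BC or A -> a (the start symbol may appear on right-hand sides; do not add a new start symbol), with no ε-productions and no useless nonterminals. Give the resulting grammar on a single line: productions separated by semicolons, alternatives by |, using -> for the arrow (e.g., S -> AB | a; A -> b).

S -> AC | AD | AS | SB | SE; A -> e; B -> j; C -> b; D -> SN; E -> BN; N -> e | j | AN

Nullable: {N}; after ε-elimination: S -> Sj | eS | eb | SjN | eSN; N -> e | j | eN.
No unit productions to eliminate.
TERM: introduce C -> b, A -> e, B -> j and substitute in every rule of length ≥2.
BIN: S -> ASN becomes S -> AD, D -> SN; S -> SBN becomes S -> SE, E -> BN.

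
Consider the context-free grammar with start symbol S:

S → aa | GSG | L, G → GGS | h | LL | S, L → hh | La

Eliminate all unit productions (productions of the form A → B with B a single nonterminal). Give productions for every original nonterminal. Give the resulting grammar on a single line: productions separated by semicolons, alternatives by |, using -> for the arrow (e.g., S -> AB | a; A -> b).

S -> La | aa | hh | GSG; G -> h | LL | La | aa | hh | GGS | GSG; L -> La | hh

Unit productions: G->S, S->L.
Unit pairs (A ⇒* B via units): (G,L), (G,S), (S,L).
S: inherits non-unit rules of {L, S} → GSG | La | aa | hh.
G: inherits non-unit rules of {G, L, S} → GGS | GSG | LL | La | aa | h | hh.
L: inherits non-unit rules of {L} → La | hh.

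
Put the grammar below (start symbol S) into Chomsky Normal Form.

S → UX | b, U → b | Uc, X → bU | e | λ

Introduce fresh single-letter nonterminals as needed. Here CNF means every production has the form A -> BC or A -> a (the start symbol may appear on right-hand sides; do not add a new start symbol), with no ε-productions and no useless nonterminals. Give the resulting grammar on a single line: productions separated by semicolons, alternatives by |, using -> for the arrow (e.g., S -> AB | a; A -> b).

Nullable: {X}; after ε-elimination: S -> U | b | UX; U -> b | Uc; X -> e | bU.
After unit-elimination: S -> b | UX | Uc; U -> b | Uc; X -> e | bU.
TERM: introduce B -> b, A -> c and substitute in every rule of length ≥2.

S -> b | UA | UX; A -> c; B -> b; U -> b | UA; X -> e | BU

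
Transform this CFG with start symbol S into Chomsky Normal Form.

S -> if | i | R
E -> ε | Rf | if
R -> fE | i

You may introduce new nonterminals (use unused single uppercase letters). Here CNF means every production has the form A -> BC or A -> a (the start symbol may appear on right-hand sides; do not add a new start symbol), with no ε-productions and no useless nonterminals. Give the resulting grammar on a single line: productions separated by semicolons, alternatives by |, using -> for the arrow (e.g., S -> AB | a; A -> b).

Nullable: {E}; after ε-elimination: S -> R | i | if; E -> Rf | if; R -> f | i | fE.
After unit-elimination: S -> f | i | fE | if; E -> Rf | if; R -> f | i | fE.
TERM: introduce A -> f, B -> i and substitute in every rule of length ≥2.

S -> f | i | AE | BA; A -> f; B -> i; E -> BA | RA; R -> f | i | AE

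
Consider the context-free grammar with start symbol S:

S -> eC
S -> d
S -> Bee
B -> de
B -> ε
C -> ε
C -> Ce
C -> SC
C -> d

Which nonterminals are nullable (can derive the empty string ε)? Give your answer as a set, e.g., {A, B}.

{B, C}

Directly nullable (have an ε-rule): {B, C}.
Not nullable: S — each has a terminal in every rule's right-hand side or depends on a non-nullable symbol.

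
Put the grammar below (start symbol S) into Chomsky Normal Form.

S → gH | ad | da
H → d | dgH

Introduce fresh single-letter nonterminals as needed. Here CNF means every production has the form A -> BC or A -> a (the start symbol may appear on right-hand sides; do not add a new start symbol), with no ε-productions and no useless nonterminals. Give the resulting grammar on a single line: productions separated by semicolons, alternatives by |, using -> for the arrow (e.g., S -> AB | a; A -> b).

S -> AC | BH | CA; A -> d; B -> g; C -> a; D -> BH; H -> d | AD

No ε-productions.
No unit productions to eliminate.
TERM: introduce C -> a, A -> d, B -> g and substitute in every rule of length ≥2.
BIN: H -> ABH becomes H -> AD, D -> BH.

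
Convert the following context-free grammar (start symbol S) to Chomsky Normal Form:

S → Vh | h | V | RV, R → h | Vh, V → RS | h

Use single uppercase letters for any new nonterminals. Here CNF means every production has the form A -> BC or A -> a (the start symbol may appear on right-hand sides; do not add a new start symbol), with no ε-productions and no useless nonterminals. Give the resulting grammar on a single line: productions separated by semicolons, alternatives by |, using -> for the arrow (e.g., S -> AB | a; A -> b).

S -> h | RS | RV | VA; A -> h; R -> h | VA; V -> h | RS

No ε-productions.
After unit-elimination: S -> h | RS | RV | Vh; R -> h | Vh; V -> h | RS.
TERM: introduce A -> h and substitute in every rule of length ≥2.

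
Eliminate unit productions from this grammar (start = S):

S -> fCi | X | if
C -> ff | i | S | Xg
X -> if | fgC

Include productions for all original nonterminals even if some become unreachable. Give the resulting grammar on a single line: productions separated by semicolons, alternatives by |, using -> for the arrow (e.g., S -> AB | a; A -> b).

S -> if | fCi | fgC; C -> i | Xg | ff | if | fCi | fgC; X -> if | fgC

Unit productions: C->S, S->X.
Unit pairs (A ⇒* B via units): (C,S), (C,X), (S,X).
S: inherits non-unit rules of {S, X} → fCi | fgC | if.
C: inherits non-unit rules of {C, S, X} → Xg | fCi | ff | fgC | i | if.
X: inherits non-unit rules of {X} → fgC | if.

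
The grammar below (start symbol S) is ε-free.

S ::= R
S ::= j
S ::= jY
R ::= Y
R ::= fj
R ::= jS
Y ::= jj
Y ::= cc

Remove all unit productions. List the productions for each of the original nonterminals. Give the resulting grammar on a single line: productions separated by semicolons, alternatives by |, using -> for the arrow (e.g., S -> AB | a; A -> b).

S -> j | cc | fj | jS | jY | jj; R -> cc | fj | jS | jj; Y -> cc | jj

Unit productions: R->Y, S->R.
Unit pairs (A ⇒* B via units): (R,Y), (S,R), (S,Y).
S: inherits non-unit rules of {R, S, Y} → cc | fj | j | jS | jY | jj.
R: inherits non-unit rules of {R, Y} → cc | fj | jS | jj.
Y: inherits non-unit rules of {Y} → cc | jj.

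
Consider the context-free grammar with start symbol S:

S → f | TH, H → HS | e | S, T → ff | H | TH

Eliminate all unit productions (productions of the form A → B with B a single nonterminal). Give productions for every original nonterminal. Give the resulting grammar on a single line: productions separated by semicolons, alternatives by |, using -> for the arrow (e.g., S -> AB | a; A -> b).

S -> f | TH; H -> e | f | HS | TH; T -> e | f | HS | TH | ff

Unit productions: H->S, T->H.
Unit pairs (A ⇒* B via units): (H,S), (T,H), (T,S).
S: inherits non-unit rules of {S} → TH | f.
H: inherits non-unit rules of {H, S} → HS | TH | e | f.
T: inherits non-unit rules of {H, S, T} → HS | TH | e | f | ff.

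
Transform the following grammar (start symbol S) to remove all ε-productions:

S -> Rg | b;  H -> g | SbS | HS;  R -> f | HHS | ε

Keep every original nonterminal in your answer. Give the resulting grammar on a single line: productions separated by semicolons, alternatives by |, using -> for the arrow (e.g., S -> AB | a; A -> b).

Nullable set: {R}.
S -> Rg: R nullable, giving Rg | g.
Drop R -> ε.
Unchanged (no nullable symbols): S -> b; H -> HS; H -> SbS; H -> g; R -> HHS; R -> f.

S -> b | g | Rg; H -> g | HS | SbS; R -> f | HHS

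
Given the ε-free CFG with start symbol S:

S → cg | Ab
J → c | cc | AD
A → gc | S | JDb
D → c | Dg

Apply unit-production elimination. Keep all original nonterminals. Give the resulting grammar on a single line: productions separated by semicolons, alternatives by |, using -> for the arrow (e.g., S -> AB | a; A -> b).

S -> Ab | cg; A -> Ab | cg | gc | JDb; D -> c | Dg; J -> c | AD | cc

Unit productions: A->S.
Unit pairs (A ⇒* B via units): (A,S).
S: inherits non-unit rules of {S} → Ab | cg.
A: inherits non-unit rules of {A, S} → Ab | JDb | cg | gc.
D: inherits non-unit rules of {D} → Dg | c.
J: inherits non-unit rules of {J} → AD | c | cc.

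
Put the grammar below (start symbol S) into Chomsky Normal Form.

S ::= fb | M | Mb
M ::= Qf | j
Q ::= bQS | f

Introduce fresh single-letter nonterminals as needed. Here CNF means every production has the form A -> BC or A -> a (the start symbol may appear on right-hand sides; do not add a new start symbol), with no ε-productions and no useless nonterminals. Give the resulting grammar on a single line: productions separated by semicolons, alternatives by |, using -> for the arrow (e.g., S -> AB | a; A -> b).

No ε-productions.
After unit-elimination: S -> j | Mb | Qf | fb; M -> j | Qf; Q -> f | bQS.
TERM: introduce B -> b, A -> f and substitute in every rule of length ≥2.
BIN: Q -> BQS becomes Q -> BC, C -> QS.

S -> j | AB | MB | QA; A -> f; B -> b; C -> QS; M -> j | QA; Q -> f | BC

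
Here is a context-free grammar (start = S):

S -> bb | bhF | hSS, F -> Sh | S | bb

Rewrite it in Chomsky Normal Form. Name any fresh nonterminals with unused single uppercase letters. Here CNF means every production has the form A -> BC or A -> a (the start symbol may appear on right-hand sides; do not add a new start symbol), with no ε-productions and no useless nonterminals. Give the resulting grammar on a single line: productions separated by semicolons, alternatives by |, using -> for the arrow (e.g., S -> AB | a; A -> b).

S -> AE | BB | BG; A -> h; B -> b; C -> SS; D -> AF; E -> SS; F -> AC | BB | BD | SA; G -> AF

No ε-productions.
After unit-elimination: S -> bb | bhF | hSS; F -> Sh | bb | bhF | hSS.
TERM: introduce B -> b, A -> h and substitute in every rule of length ≥2.
BIN: F -> ASS becomes F -> AC, C -> SS; F -> BAF becomes F -> BD, D -> AF; S -> ASS becomes S -> AE, E -> SS; S -> BAF becomes S -> BG, G -> AF.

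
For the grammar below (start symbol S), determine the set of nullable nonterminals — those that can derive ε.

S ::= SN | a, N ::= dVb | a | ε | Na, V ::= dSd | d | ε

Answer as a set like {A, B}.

Directly nullable (have an ε-rule): {N, V}.
Not nullable: S — each has a terminal in every rule's right-hand side or depends on a non-nullable symbol.

{N, V}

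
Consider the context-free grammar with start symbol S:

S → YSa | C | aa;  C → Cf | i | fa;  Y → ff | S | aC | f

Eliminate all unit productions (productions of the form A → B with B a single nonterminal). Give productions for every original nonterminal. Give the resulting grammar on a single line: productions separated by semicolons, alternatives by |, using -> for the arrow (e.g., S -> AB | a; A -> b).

S -> i | Cf | aa | fa | YSa; C -> i | Cf | fa; Y -> f | i | Cf | aC | aa | fa | ff | YSa

Unit productions: S->C, Y->S.
Unit pairs (A ⇒* B via units): (S,C), (Y,C), (Y,S).
S: inherits non-unit rules of {C, S} → Cf | YSa | aa | fa | i.
C: inherits non-unit rules of {C} → Cf | fa | i.
Y: inherits non-unit rules of {C, S, Y} → Cf | YSa | aC | aa | f | fa | ff | i.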